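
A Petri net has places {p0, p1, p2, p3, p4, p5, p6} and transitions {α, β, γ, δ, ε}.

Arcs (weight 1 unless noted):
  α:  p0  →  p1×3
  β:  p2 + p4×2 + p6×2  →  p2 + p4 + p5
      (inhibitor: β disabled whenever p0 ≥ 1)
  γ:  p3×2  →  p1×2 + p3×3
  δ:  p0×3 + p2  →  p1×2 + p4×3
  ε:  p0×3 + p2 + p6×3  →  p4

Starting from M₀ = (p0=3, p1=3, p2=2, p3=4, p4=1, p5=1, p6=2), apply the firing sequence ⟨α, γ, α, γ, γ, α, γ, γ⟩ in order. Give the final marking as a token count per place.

(p0=0, p1=22, p2=2, p3=9, p4=1, p5=1, p6=2)

step 1: fire α:  (p0=3, p1=3, p2=2, p3=4, p4=1, p5=1, p6=2) → (p0=2, p1=6, p2=2, p3=4, p4=1, p5=1, p6=2)
step 2: fire γ:  (p0=2, p1=6, p2=2, p3=4, p4=1, p5=1, p6=2) → (p0=2, p1=8, p2=2, p3=5, p4=1, p5=1, p6=2)
step 3: fire α:  (p0=2, p1=8, p2=2, p3=5, p4=1, p5=1, p6=2) → (p0=1, p1=11, p2=2, p3=5, p4=1, p5=1, p6=2)
step 4: fire γ:  (p0=1, p1=11, p2=2, p3=5, p4=1, p5=1, p6=2) → (p0=1, p1=13, p2=2, p3=6, p4=1, p5=1, p6=2)
step 5: fire γ:  (p0=1, p1=13, p2=2, p3=6, p4=1, p5=1, p6=2) → (p0=1, p1=15, p2=2, p3=7, p4=1, p5=1, p6=2)
step 6: fire α:  (p0=1, p1=15, p2=2, p3=7, p4=1, p5=1, p6=2) → (p0=0, p1=18, p2=2, p3=7, p4=1, p5=1, p6=2)
step 7: fire γ:  (p0=0, p1=18, p2=2, p3=7, p4=1, p5=1, p6=2) → (p0=0, p1=20, p2=2, p3=8, p4=1, p5=1, p6=2)
step 8: fire γ:  (p0=0, p1=20, p2=2, p3=8, p4=1, p5=1, p6=2) → (p0=0, p1=22, p2=2, p3=9, p4=1, p5=1, p6=2)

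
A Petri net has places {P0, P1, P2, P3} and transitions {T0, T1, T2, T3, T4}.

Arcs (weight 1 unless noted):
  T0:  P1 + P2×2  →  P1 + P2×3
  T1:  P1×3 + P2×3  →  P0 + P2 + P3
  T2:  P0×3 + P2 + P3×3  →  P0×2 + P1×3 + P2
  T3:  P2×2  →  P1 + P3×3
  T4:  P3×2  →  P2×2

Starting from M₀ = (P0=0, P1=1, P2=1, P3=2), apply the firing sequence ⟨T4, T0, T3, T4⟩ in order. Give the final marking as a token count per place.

step 1: fire T4:  (P0=0, P1=1, P2=1, P3=2) → (P0=0, P1=1, P2=3, P3=0)
step 2: fire T0:  (P0=0, P1=1, P2=3, P3=0) → (P0=0, P1=1, P2=4, P3=0)
step 3: fire T3:  (P0=0, P1=1, P2=4, P3=0) → (P0=0, P1=2, P2=2, P3=3)
step 4: fire T4:  (P0=0, P1=2, P2=2, P3=3) → (P0=0, P1=2, P2=4, P3=1)

(P0=0, P1=2, P2=4, P3=1)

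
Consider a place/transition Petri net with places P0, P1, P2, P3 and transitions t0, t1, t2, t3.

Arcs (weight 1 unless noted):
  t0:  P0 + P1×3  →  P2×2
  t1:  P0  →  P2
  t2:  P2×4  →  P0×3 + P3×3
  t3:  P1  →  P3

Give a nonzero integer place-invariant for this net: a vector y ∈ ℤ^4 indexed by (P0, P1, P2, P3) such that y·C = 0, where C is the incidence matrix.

Incidence matrix C (rows=places, cols=transitions):
       t0   t1   t2   t3
   P0  -1   -1    3    0
   P1  -3    0    0   -1
   P2   2    1   -4    0
   P3   0    0    3    1

Candidate y = [3, 1, 3, 1]; check y·C column-wise:
  col t0: 3·-1 + 1·-3 + 3·2 + 1·0 = 0
  col t1: 3·-1 + 1·0 + 3·1 + 1·0 = 0
  col t2: 3·3 + 1·0 + 3·-4 + 1·3 = 0
  col t3: 3·0 + 1·-1 + 3·0 + 1·1 = 0

y = (P0:3, P1:1, P2:3, P3:1)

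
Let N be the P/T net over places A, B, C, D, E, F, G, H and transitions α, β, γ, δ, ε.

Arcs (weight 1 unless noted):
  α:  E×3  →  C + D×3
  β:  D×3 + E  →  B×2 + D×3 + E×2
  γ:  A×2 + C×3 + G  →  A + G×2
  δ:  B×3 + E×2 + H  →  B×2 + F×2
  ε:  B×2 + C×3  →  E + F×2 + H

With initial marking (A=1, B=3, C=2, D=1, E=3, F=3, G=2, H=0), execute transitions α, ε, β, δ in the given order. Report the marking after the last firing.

step 1: fire α:  (A=1, B=3, C=2, D=1, E=3, F=3, G=2, H=0) → (A=1, B=3, C=3, D=4, E=0, F=3, G=2, H=0)
step 2: fire ε:  (A=1, B=3, C=3, D=4, E=0, F=3, G=2, H=0) → (A=1, B=1, C=0, D=4, E=1, F=5, G=2, H=1)
step 3: fire β:  (A=1, B=1, C=0, D=4, E=1, F=5, G=2, H=1) → (A=1, B=3, C=0, D=4, E=2, F=5, G=2, H=1)
step 4: fire δ:  (A=1, B=3, C=0, D=4, E=2, F=5, G=2, H=1) → (A=1, B=2, C=0, D=4, E=0, F=7, G=2, H=0)

(A=1, B=2, C=0, D=4, E=0, F=7, G=2, H=0)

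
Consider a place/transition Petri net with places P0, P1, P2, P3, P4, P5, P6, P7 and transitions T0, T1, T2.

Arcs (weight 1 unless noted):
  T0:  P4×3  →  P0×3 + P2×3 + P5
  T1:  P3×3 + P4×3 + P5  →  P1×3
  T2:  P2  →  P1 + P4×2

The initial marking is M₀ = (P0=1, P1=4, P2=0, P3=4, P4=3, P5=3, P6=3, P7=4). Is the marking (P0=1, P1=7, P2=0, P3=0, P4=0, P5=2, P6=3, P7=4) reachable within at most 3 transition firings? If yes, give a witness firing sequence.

NO — not reachable within 3 firings

depth 0: 1 marking
depth 1: 3 markings reached so far
depth 2: 4 markings reached so far
depth 3: 5 markings reached so far
target is not among the 5 markings reachable within 3 steps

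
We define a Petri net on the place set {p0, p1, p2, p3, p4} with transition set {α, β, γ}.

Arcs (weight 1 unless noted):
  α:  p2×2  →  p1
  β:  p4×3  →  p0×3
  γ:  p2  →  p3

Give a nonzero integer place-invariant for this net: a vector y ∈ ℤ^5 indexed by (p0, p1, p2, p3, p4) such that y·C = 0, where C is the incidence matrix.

Incidence matrix C (rows=places, cols=transitions):
        α    β    γ
   p0   0    3    0
   p1   1    0    0
   p2  -2    0   -1
   p3   0    0    1
   p4   0   -3    0

Candidate y = [0, 2, 1, 1, 0]; check y·C column-wise:
  col α: 2·1 + 1·-2 + 1·0 = 0
  col β: 0·3 + 2·0 + 1·0 + 1·0 + 0·-3 = 0
  col γ: 2·0 + 1·-1 + 1·1 = 0

y = (p0:0, p1:2, p2:1, p3:1, p4:0)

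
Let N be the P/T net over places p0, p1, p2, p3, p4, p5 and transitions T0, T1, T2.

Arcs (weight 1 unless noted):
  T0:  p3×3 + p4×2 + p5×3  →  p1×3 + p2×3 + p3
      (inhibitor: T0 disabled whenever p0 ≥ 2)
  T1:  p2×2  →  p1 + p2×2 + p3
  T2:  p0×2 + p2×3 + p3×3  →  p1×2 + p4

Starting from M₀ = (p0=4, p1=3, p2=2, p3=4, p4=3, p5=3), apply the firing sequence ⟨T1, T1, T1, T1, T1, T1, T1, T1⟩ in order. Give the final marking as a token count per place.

(p0=4, p1=11, p2=2, p3=12, p4=3, p5=3)

step 1: fire T1:  (p0=4, p1=3, p2=2, p3=4, p4=3, p5=3) → (p0=4, p1=4, p2=2, p3=5, p4=3, p5=3)
step 2: fire T1:  (p0=4, p1=4, p2=2, p3=5, p4=3, p5=3) → (p0=4, p1=5, p2=2, p3=6, p4=3, p5=3)
step 3: fire T1:  (p0=4, p1=5, p2=2, p3=6, p4=3, p5=3) → (p0=4, p1=6, p2=2, p3=7, p4=3, p5=3)
step 4: fire T1:  (p0=4, p1=6, p2=2, p3=7, p4=3, p5=3) → (p0=4, p1=7, p2=2, p3=8, p4=3, p5=3)
step 5: fire T1:  (p0=4, p1=7, p2=2, p3=8, p4=3, p5=3) → (p0=4, p1=8, p2=2, p3=9, p4=3, p5=3)
step 6: fire T1:  (p0=4, p1=8, p2=2, p3=9, p4=3, p5=3) → (p0=4, p1=9, p2=2, p3=10, p4=3, p5=3)
step 7: fire T1:  (p0=4, p1=9, p2=2, p3=10, p4=3, p5=3) → (p0=4, p1=10, p2=2, p3=11, p4=3, p5=3)
step 8: fire T1:  (p0=4, p1=10, p2=2, p3=11, p4=3, p5=3) → (p0=4, p1=11, p2=2, p3=12, p4=3, p5=3)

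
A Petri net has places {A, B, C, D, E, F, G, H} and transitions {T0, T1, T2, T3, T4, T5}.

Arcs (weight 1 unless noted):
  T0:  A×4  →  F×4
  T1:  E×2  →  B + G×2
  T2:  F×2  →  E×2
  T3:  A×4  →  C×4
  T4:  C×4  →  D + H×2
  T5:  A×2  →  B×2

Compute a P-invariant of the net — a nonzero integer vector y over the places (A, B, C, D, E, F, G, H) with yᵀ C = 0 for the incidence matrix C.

Incidence matrix C (rows=places, cols=transitions):
       T0   T1   T2   T3   T4   T5
    A  -4    0    0   -4    0   -2
    B   0    1    0    0    0    2
    C   0    0    0    4   -4    0
    D   0    0    0    0    1    0
    E   0   -2    2    0    0    0
    F   4    0   -2    0    0    0
    G   0    2    0    0    0    0
    H   0    0    0    0    2    0

Candidate y = [2, 2, 2, 8, 2, 2, 1, 0]; check y·C column-wise:
  col T0: 2·-4 + 2·0 + 2·0 + 8·0 + 2·0 + 2·4 + 1·0 = 0
  col T1: 2·0 + 2·1 + 2·0 + 8·0 + 2·-2 + 2·0 + 1·2 = 0
  col T2: 2·0 + 2·0 + 2·0 + 8·0 + 2·2 + 2·-2 + 1·0 = 0
  col T3: 2·-4 + 2·0 + 2·4 + 8·0 + 2·0 + 2·0 + 1·0 = 0
  col T4: 2·0 + 2·0 + 2·-4 + 8·1 + 2·0 + 2·0 + 1·0 + 0·2 = 0
  col T5: 2·-2 + 2·2 + 2·0 + 8·0 + 2·0 + 2·0 + 1·0 = 0

y = (A:2, B:2, C:2, D:8, E:2, F:2, G:1, H:0)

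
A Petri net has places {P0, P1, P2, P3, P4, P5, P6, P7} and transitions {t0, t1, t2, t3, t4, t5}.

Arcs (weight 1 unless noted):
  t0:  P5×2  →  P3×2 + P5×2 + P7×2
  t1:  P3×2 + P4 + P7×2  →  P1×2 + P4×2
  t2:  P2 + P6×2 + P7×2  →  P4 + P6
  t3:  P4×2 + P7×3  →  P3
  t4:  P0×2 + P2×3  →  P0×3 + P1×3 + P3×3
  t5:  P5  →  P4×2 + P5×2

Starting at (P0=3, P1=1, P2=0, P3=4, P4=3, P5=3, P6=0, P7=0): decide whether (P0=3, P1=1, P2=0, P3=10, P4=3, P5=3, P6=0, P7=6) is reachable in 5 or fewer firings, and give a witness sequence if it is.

step 1: fire t0:  (P0=3, P1=1, P2=0, P3=4, P4=3, P5=3, P6=0, P7=0) → (P0=3, P1=1, P2=0, P3=6, P4=3, P5=3, P6=0, P7=2)
step 2: fire t0:  (P0=3, P1=1, P2=0, P3=6, P4=3, P5=3, P6=0, P7=2) → (P0=3, P1=1, P2=0, P3=8, P4=3, P5=3, P6=0, P7=4)
step 3: fire t0:  (P0=3, P1=1, P2=0, P3=8, P4=3, P5=3, P6=0, P7=4) → (P0=3, P1=1, P2=0, P3=10, P4=3, P5=3, P6=0, P7=6)

YES — reachable via ⟨t0, t0, t0⟩ (3 firings)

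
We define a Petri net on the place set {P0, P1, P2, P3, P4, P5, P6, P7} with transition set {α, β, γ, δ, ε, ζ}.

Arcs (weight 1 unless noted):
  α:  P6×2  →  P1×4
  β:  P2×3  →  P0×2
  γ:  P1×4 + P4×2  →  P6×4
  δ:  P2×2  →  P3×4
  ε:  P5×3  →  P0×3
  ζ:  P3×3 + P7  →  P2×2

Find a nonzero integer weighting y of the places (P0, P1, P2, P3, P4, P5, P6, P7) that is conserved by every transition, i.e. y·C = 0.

Incidence matrix C (rows=places, cols=transitions):
        α    β    γ    δ    ε    ζ
   P0   0    2    0    0    3    0
   P1   4    0   -4    0    0    0
   P2   0   -3    0   -2    0    2
   P3   0    0    0    4    0   -3
   P4   0    0   -2    0    0    0
   P5   0    0    0    0   -3    0
   P6  -2    0    4    0    0    0
   P7   0    0    0    0    0   -1

Candidate y = [0, 1, 0, 0, 2, 0, 2, 0]; check y·C column-wise:
  col α: 1·4 + 2·0 + 2·-2 = 0
  col β: 0·2 + 1·0 + 0·-3 + 2·0 + 2·0 = 0
  col γ: 1·-4 + 2·-2 + 2·4 = 0
  col δ: 1·0 + 0·-2 + 0·4 + 2·0 + 2·0 = 0
  col ε: 0·3 + 1·0 + 2·0 + 0·-3 + 2·0 = 0
  col ζ: 1·0 + 0·2 + 0·-3 + 2·0 + 2·0 + 0·-1 = 0

y = (P0:0, P1:1, P2:0, P3:0, P4:2, P5:0, P6:2, P7:0)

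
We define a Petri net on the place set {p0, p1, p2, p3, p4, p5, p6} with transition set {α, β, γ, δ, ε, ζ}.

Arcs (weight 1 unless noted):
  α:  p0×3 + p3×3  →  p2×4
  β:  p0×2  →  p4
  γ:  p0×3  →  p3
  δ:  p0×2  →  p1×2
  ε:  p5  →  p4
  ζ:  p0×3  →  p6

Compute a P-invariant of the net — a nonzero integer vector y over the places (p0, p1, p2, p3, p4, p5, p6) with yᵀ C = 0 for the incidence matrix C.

Incidence matrix C (rows=places, cols=transitions):
        α    β    γ    δ    ε    ζ
   p0  -3   -2   -3   -2    0   -3
   p1   0    0    0    2    0    0
   p2   4    0    0    0    0    0
   p3  -3    0    1    0    0    0
   p4   0    1    0    0    1    0
   p5   0    0    0    0   -1    0
   p6   0    0    0    0    0    1

Candidate y = [1, 1, 3, 3, 2, 2, 3]; check y·C column-wise:
  col α: 1·-3 + 1·0 + 3·4 + 3·-3 + 2·0 + 2·0 + 3·0 = 0
  col β: 1·-2 + 1·0 + 3·0 + 3·0 + 2·1 + 2·0 + 3·0 = 0
  col γ: 1·-3 + 1·0 + 3·0 + 3·1 + 2·0 + 2·0 + 3·0 = 0
  col δ: 1·-2 + 1·2 + 3·0 + 3·0 + 2·0 + 2·0 + 3·0 = 0
  col ε: 1·0 + 1·0 + 3·0 + 3·0 + 2·1 + 2·-1 + 3·0 = 0
  col ζ: 1·-3 + 1·0 + 3·0 + 3·0 + 2·0 + 2·0 + 3·1 = 0

y = (p0:1, p1:1, p2:3, p3:3, p4:2, p5:2, p6:3)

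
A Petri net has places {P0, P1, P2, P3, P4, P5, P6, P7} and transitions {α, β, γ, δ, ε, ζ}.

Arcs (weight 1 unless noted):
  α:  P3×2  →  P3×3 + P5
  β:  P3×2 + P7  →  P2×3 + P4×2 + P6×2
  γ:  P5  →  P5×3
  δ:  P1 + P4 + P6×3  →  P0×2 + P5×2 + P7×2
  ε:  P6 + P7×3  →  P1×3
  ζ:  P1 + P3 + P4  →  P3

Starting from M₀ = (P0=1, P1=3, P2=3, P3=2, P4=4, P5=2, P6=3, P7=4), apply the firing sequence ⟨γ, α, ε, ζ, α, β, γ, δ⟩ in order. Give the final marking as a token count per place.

step 1: fire γ:  (P0=1, P1=3, P2=3, P3=2, P4=4, P5=2, P6=3, P7=4) → (P0=1, P1=3, P2=3, P3=2, P4=4, P5=4, P6=3, P7=4)
step 2: fire α:  (P0=1, P1=3, P2=3, P3=2, P4=4, P5=4, P6=3, P7=4) → (P0=1, P1=3, P2=3, P3=3, P4=4, P5=5, P6=3, P7=4)
step 3: fire ε:  (P0=1, P1=3, P2=3, P3=3, P4=4, P5=5, P6=3, P7=4) → (P0=1, P1=6, P2=3, P3=3, P4=4, P5=5, P6=2, P7=1)
step 4: fire ζ:  (P0=1, P1=6, P2=3, P3=3, P4=4, P5=5, P6=2, P7=1) → (P0=1, P1=5, P2=3, P3=3, P4=3, P5=5, P6=2, P7=1)
step 5: fire α:  (P0=1, P1=5, P2=3, P3=3, P4=3, P5=5, P6=2, P7=1) → (P0=1, P1=5, P2=3, P3=4, P4=3, P5=6, P6=2, P7=1)
step 6: fire β:  (P0=1, P1=5, P2=3, P3=4, P4=3, P5=6, P6=2, P7=1) → (P0=1, P1=5, P2=6, P3=2, P4=5, P5=6, P6=4, P7=0)
step 7: fire γ:  (P0=1, P1=5, P2=6, P3=2, P4=5, P5=6, P6=4, P7=0) → (P0=1, P1=5, P2=6, P3=2, P4=5, P5=8, P6=4, P7=0)
step 8: fire δ:  (P0=1, P1=5, P2=6, P3=2, P4=5, P5=8, P6=4, P7=0) → (P0=3, P1=4, P2=6, P3=2, P4=4, P5=10, P6=1, P7=2)

(P0=3, P1=4, P2=6, P3=2, P4=4, P5=10, P6=1, P7=2)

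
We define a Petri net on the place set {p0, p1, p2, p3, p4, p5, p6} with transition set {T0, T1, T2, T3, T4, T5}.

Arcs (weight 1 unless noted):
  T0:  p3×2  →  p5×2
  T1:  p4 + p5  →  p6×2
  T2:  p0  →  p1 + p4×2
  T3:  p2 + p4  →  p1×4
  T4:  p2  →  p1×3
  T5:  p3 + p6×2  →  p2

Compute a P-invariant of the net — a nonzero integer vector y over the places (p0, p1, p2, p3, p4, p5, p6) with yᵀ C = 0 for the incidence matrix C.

Incidence matrix C (rows=places, cols=transitions):
       T0   T1   T2   T3   T4   T5
   p0   0    0   -1    0    0    0
   p1   0    0    1    4    3    0
   p2   0    0    0   -1   -1    1
   p3  -2    0    0    0    0   -1
   p4   0   -1    2   -1    0    0
   p5   2   -1    0    0    0    0
   p6   0    2    0    0    0   -2

Candidate y = [3, 1, 3, 1, 1, 1, 1]; check y·C column-wise:
  col T0: 3·0 + 1·0 + 3·0 + 1·-2 + 1·0 + 1·2 + 1·0 = 0
  col T1: 3·0 + 1·0 + 3·0 + 1·0 + 1·-1 + 1·-1 + 1·2 = 0
  col T2: 3·-1 + 1·1 + 3·0 + 1·0 + 1·2 + 1·0 + 1·0 = 0
  col T3: 3·0 + 1·4 + 3·-1 + 1·0 + 1·-1 + 1·0 + 1·0 = 0
  col T4: 3·0 + 1·3 + 3·-1 + 1·0 + 1·0 + 1·0 + 1·0 = 0
  col T5: 3·0 + 1·0 + 3·1 + 1·-1 + 1·0 + 1·0 + 1·-2 = 0

y = (p0:3, p1:1, p2:3, p3:1, p4:1, p5:1, p6:1)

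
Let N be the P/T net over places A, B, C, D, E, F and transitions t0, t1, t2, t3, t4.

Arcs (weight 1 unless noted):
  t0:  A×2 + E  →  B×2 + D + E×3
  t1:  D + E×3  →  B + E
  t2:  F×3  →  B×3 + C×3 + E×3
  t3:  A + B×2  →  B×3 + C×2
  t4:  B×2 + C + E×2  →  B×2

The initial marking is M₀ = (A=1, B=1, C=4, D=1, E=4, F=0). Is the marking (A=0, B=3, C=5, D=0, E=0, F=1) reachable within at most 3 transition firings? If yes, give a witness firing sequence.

depth 0: 1 marking
depth 1: 2 markings reached so far
depth 2: 4 markings reached so far
depth 3: 5 markings reached so far
target is not among the 5 markings reachable within 3 steps

NO — not reachable within 3 firings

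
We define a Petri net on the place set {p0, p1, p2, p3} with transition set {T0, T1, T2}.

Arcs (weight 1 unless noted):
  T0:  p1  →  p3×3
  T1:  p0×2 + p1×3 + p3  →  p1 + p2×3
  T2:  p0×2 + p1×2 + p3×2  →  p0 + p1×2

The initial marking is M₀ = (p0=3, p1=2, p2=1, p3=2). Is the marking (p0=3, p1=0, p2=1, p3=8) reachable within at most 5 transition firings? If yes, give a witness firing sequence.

YES — reachable via ⟨T0, T0⟩ (2 firings)

step 1: fire T0:  (p0=3, p1=2, p2=1, p3=2) → (p0=3, p1=1, p2=1, p3=5)
step 2: fire T0:  (p0=3, p1=1, p2=1, p3=5) → (p0=3, p1=0, p2=1, p3=8)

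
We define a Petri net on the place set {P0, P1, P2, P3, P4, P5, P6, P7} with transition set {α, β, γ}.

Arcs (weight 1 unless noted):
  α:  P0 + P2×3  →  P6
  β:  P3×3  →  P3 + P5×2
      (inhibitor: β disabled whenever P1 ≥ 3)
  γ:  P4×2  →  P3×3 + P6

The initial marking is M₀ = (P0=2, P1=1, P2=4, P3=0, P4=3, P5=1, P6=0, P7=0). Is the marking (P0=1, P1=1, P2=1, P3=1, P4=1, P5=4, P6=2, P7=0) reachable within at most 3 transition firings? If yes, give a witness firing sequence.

depth 0: 1 marking
depth 1: 3 markings reached so far
depth 2: 5 markings reached so far
depth 3: 6 markings reached so far
target is not among the 6 markings reachable within 3 steps

NO — not reachable within 3 firings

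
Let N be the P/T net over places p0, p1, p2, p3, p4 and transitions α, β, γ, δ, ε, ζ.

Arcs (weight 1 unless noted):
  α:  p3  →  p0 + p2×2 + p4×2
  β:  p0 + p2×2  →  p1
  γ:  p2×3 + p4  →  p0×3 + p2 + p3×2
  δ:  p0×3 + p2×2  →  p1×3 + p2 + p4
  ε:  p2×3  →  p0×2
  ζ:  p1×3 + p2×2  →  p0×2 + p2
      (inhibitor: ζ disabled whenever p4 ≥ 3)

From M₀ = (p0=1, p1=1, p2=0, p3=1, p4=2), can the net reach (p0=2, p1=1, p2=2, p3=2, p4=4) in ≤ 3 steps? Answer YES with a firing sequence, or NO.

depth 0: 1 marking
depth 1: 2 markings reached so far
depth 2: 3 markings reached so far
depth 3: 3 markings reached so far
(frontier empty at depth 3; search complete)
target is not among the 3 markings reachable within 3 steps

NO — not reachable within 3 firings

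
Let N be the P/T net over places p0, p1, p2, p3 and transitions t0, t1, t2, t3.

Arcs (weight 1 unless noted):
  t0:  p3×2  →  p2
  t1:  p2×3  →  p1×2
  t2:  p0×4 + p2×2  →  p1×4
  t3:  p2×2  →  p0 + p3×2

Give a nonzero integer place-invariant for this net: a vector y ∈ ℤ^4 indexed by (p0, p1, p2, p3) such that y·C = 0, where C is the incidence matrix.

y = (p0:2, p1:3, p2:2, p3:1)

Incidence matrix C (rows=places, cols=transitions):
       t0   t1   t2   t3
   p0   0    0   -4    1
   p1   0    2    4    0
   p2   1   -3   -2   -2
   p3  -2    0    0    2

Candidate y = [2, 3, 2, 1]; check y·C column-wise:
  col t0: 2·0 + 3·0 + 2·1 + 1·-2 = 0
  col t1: 2·0 + 3·2 + 2·-3 + 1·0 = 0
  col t2: 2·-4 + 3·4 + 2·-2 + 1·0 = 0
  col t3: 2·1 + 3·0 + 2·-2 + 1·2 = 0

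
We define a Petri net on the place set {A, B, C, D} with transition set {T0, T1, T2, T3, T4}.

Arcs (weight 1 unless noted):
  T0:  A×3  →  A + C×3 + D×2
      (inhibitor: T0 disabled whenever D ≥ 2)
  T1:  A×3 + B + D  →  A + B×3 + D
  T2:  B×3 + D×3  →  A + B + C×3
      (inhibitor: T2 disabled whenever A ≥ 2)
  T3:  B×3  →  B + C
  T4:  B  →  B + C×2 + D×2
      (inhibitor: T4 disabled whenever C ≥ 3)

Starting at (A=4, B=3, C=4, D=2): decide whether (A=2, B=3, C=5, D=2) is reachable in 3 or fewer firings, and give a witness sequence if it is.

YES — reachable via ⟨T1, T3⟩ (2 firings)

step 1: fire T1:  (A=4, B=3, C=4, D=2) → (A=2, B=5, C=4, D=2)
step 2: fire T3:  (A=2, B=5, C=4, D=2) → (A=2, B=3, C=5, D=2)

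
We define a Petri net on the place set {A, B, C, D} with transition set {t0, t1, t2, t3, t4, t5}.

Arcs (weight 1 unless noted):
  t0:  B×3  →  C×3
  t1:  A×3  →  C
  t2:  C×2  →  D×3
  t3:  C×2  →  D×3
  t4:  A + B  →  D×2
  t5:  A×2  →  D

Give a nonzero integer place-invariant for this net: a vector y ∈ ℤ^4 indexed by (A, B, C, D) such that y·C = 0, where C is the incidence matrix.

Incidence matrix C (rows=places, cols=transitions):
       t0   t1   t2   t3   t4   t5
    A   0   -3    0    0   -1   -2
    B  -3    0    0    0   -1    0
    C   3    1   -2   -2    0    0
    D   0    0    3    3    2    1

Candidate y = [1, 3, 3, 2]; check y·C column-wise:
  col t0: 1·0 + 3·-3 + 3·3 + 2·0 = 0
  col t1: 1·-3 + 3·0 + 3·1 + 2·0 = 0
  col t2: 1·0 + 3·0 + 3·-2 + 2·3 = 0
  col t3: 1·0 + 3·0 + 3·-2 + 2·3 = 0
  col t4: 1·-1 + 3·-1 + 3·0 + 2·2 = 0
  col t5: 1·-2 + 3·0 + 3·0 + 2·1 = 0

y = (A:1, B:3, C:3, D:2)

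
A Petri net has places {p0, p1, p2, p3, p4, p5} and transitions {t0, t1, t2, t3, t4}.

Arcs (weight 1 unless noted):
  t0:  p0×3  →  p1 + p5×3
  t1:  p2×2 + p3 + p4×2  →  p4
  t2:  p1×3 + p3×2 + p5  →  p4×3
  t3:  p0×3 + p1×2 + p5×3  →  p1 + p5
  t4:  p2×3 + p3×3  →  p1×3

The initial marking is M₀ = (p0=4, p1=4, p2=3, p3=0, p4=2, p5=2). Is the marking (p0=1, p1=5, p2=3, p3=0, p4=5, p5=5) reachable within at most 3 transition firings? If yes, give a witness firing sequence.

depth 0: 1 marking
depth 1: 2 markings reached so far
depth 2: 2 markings reached so far
(frontier empty at depth 2; search complete)
target is not among the 2 markings reachable within 3 steps

NO — not reachable within 3 firings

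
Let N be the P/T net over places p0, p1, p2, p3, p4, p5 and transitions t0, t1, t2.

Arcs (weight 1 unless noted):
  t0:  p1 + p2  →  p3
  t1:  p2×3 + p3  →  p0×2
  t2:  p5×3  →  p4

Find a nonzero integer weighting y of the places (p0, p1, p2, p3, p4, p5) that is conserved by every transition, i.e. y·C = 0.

Incidence matrix C (rows=places, cols=transitions):
       t0   t1   t2
   p0   0    2    0
   p1  -1    0    0
   p2  -1   -3    0
   p3   1   -1    0
   p4   0    0    1
   p5   0    0   -3

Candidate y = [3, -2, 2, 0, 0, 0]; check y·C column-wise:
  col t0: 3·0 + -2·-1 + 2·-1 + 0·1 = 0
  col t1: 3·2 + -2·0 + 2·-3 + 0·-1 = 0
  col t2: 3·0 + -2·0 + 2·0 + 0·1 + 0·-3 = 0

y = (p0:3, p1:-2, p2:2, p3:0, p4:0, p5:0)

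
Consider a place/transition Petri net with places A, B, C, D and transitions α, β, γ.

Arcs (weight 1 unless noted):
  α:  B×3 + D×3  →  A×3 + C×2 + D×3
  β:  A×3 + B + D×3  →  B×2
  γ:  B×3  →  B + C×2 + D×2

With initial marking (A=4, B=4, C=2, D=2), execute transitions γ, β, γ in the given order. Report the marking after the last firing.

step 1: fire γ:  (A=4, B=4, C=2, D=2) → (A=4, B=2, C=4, D=4)
step 2: fire β:  (A=4, B=2, C=4, D=4) → (A=1, B=3, C=4, D=1)
step 3: fire γ:  (A=1, B=3, C=4, D=1) → (A=1, B=1, C=6, D=3)

(A=1, B=1, C=6, D=3)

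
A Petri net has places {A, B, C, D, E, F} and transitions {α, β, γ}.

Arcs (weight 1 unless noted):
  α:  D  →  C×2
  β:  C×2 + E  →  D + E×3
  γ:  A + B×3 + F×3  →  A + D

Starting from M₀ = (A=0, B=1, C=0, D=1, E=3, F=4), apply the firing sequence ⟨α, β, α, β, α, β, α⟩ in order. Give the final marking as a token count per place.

step 1: fire α:  (A=0, B=1, C=0, D=1, E=3, F=4) → (A=0, B=1, C=2, D=0, E=3, F=4)
step 2: fire β:  (A=0, B=1, C=2, D=0, E=3, F=4) → (A=0, B=1, C=0, D=1, E=5, F=4)
step 3: fire α:  (A=0, B=1, C=0, D=1, E=5, F=4) → (A=0, B=1, C=2, D=0, E=5, F=4)
step 4: fire β:  (A=0, B=1, C=2, D=0, E=5, F=4) → (A=0, B=1, C=0, D=1, E=7, F=4)
step 5: fire α:  (A=0, B=1, C=0, D=1, E=7, F=4) → (A=0, B=1, C=2, D=0, E=7, F=4)
step 6: fire β:  (A=0, B=1, C=2, D=0, E=7, F=4) → (A=0, B=1, C=0, D=1, E=9, F=4)
step 7: fire α:  (A=0, B=1, C=0, D=1, E=9, F=4) → (A=0, B=1, C=2, D=0, E=9, F=4)

(A=0, B=1, C=2, D=0, E=9, F=4)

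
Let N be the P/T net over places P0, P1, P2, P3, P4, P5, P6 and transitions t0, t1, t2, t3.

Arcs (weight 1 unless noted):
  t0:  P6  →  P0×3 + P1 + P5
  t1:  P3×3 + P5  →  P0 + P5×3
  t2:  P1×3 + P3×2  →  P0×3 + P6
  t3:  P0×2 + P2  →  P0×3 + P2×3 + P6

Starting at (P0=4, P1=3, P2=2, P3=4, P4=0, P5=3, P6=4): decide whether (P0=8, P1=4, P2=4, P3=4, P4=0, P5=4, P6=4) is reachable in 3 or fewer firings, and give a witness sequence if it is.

step 1: fire t0:  (P0=4, P1=3, P2=2, P3=4, P4=0, P5=3, P6=4) → (P0=7, P1=4, P2=2, P3=4, P4=0, P5=4, P6=3)
step 2: fire t3:  (P0=7, P1=4, P2=2, P3=4, P4=0, P5=4, P6=3) → (P0=8, P1=4, P2=4, P3=4, P4=0, P5=4, P6=4)

YES — reachable via ⟨t0, t3⟩ (2 firings)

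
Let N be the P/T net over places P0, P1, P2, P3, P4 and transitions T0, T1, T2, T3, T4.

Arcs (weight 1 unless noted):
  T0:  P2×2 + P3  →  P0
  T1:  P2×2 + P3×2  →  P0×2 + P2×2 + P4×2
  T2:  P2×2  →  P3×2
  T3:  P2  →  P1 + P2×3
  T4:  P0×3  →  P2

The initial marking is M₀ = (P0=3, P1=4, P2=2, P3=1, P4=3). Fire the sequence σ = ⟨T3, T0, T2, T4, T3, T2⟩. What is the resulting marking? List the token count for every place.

(P0=1, P1=6, P2=1, P3=4, P4=3)

step 1: fire T3:  (P0=3, P1=4, P2=2, P3=1, P4=3) → (P0=3, P1=5, P2=4, P3=1, P4=3)
step 2: fire T0:  (P0=3, P1=5, P2=4, P3=1, P4=3) → (P0=4, P1=5, P2=2, P3=0, P4=3)
step 3: fire T2:  (P0=4, P1=5, P2=2, P3=0, P4=3) → (P0=4, P1=5, P2=0, P3=2, P4=3)
step 4: fire T4:  (P0=4, P1=5, P2=0, P3=2, P4=3) → (P0=1, P1=5, P2=1, P3=2, P4=3)
step 5: fire T3:  (P0=1, P1=5, P2=1, P3=2, P4=3) → (P0=1, P1=6, P2=3, P3=2, P4=3)
step 6: fire T2:  (P0=1, P1=6, P2=3, P3=2, P4=3) → (P0=1, P1=6, P2=1, P3=4, P4=3)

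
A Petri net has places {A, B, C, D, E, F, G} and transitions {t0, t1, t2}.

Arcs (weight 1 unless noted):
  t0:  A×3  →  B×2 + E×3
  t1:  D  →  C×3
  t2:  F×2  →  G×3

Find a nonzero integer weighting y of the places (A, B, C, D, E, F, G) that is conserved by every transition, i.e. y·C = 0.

y = (A:2, B:3, C:0, D:0, E:0, F:0, G:0)

Incidence matrix C (rows=places, cols=transitions):
       t0   t1   t2
    A  -3    0    0
    B   2    0    0
    C   0    3    0
    D   0   -1    0
    E   3    0    0
    F   0    0   -2
    G   0    0    3

Candidate y = [2, 3, 0, 0, 0, 0, 0]; check y·C column-wise:
  col t0: 2·-3 + 3·2 + 0·3 = 0
  col t1: 2·0 + 3·0 + 0·3 + 0·-1 = 0
  col t2: 2·0 + 3·0 + 0·-2 + 0·3 = 0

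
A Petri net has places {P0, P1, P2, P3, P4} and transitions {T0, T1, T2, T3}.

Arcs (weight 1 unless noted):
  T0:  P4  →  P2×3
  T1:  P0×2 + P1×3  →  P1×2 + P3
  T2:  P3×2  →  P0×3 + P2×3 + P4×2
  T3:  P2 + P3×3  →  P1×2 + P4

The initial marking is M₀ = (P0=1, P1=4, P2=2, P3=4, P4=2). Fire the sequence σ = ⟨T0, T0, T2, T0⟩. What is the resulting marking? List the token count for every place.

step 1: fire T0:  (P0=1, P1=4, P2=2, P3=4, P4=2) → (P0=1, P1=4, P2=5, P3=4, P4=1)
step 2: fire T0:  (P0=1, P1=4, P2=5, P3=4, P4=1) → (P0=1, P1=4, P2=8, P3=4, P4=0)
step 3: fire T2:  (P0=1, P1=4, P2=8, P3=4, P4=0) → (P0=4, P1=4, P2=11, P3=2, P4=2)
step 4: fire T0:  (P0=4, P1=4, P2=11, P3=2, P4=2) → (P0=4, P1=4, P2=14, P3=2, P4=1)

(P0=4, P1=4, P2=14, P3=2, P4=1)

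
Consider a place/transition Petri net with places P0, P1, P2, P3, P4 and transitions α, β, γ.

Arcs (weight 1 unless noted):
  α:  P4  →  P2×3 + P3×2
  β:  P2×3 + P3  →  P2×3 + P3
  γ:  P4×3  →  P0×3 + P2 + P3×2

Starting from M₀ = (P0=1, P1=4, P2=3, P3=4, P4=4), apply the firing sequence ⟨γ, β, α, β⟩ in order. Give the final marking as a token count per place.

(P0=4, P1=4, P2=7, P3=8, P4=0)

step 1: fire γ:  (P0=1, P1=4, P2=3, P3=4, P4=4) → (P0=4, P1=4, P2=4, P3=6, P4=1)
step 2: fire β:  (P0=4, P1=4, P2=4, P3=6, P4=1) → (P0=4, P1=4, P2=4, P3=6, P4=1)
step 3: fire α:  (P0=4, P1=4, P2=4, P3=6, P4=1) → (P0=4, P1=4, P2=7, P3=8, P4=0)
step 4: fire β:  (P0=4, P1=4, P2=7, P3=8, P4=0) → (P0=4, P1=4, P2=7, P3=8, P4=0)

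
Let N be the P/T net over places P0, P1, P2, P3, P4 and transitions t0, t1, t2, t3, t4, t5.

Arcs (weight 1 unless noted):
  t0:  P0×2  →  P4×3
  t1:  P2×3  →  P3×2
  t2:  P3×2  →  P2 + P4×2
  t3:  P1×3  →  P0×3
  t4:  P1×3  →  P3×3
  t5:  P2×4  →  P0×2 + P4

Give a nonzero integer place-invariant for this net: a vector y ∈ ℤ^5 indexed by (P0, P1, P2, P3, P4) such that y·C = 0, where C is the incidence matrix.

Incidence matrix C (rows=places, cols=transitions):
       t0   t1   t2   t3   t4   t5
   P0  -2    0    0    3    0    2
   P1   0    0    0   -3   -3    0
   P2   0   -3    1    0    0   -4
   P3   0    2   -2    0    3    0
   P4   3    0    2    0    0    1

Candidate y = [3, 3, 2, 3, 2]; check y·C column-wise:
  col t0: 3·-2 + 3·0 + 2·0 + 3·0 + 2·3 = 0
  col t1: 3·0 + 3·0 + 2·-3 + 3·2 + 2·0 = 0
  col t2: 3·0 + 3·0 + 2·1 + 3·-2 + 2·2 = 0
  col t3: 3·3 + 3·-3 + 2·0 + 3·0 + 2·0 = 0
  col t4: 3·0 + 3·-3 + 2·0 + 3·3 + 2·0 = 0
  col t5: 3·2 + 3·0 + 2·-4 + 3·0 + 2·1 = 0

y = (P0:3, P1:3, P2:2, P3:3, P4:2)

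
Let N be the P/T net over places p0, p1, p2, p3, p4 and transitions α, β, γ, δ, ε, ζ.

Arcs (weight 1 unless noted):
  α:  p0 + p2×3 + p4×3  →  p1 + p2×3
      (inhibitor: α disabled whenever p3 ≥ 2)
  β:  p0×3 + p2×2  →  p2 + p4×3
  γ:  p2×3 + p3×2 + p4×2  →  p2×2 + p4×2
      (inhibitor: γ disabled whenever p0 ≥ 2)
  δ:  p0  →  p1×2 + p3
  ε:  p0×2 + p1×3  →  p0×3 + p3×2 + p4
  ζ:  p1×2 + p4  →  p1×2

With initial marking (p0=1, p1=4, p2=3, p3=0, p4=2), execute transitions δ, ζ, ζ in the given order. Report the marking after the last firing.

step 1: fire δ:  (p0=1, p1=4, p2=3, p3=0, p4=2) → (p0=0, p1=6, p2=3, p3=1, p4=2)
step 2: fire ζ:  (p0=0, p1=6, p2=3, p3=1, p4=2) → (p0=0, p1=6, p2=3, p3=1, p4=1)
step 3: fire ζ:  (p0=0, p1=6, p2=3, p3=1, p4=1) → (p0=0, p1=6, p2=3, p3=1, p4=0)

(p0=0, p1=6, p2=3, p3=1, p4=0)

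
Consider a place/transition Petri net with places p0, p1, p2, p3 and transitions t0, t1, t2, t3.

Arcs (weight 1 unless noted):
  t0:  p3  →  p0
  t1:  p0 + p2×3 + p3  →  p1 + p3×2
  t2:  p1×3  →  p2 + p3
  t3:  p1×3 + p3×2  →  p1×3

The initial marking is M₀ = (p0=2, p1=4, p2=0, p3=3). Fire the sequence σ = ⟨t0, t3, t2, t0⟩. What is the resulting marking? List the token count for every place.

step 1: fire t0:  (p0=2, p1=4, p2=0, p3=3) → (p0=3, p1=4, p2=0, p3=2)
step 2: fire t3:  (p0=3, p1=4, p2=0, p3=2) → (p0=3, p1=4, p2=0, p3=0)
step 3: fire t2:  (p0=3, p1=4, p2=0, p3=0) → (p0=3, p1=1, p2=1, p3=1)
step 4: fire t0:  (p0=3, p1=1, p2=1, p3=1) → (p0=4, p1=1, p2=1, p3=0)

(p0=4, p1=1, p2=1, p3=0)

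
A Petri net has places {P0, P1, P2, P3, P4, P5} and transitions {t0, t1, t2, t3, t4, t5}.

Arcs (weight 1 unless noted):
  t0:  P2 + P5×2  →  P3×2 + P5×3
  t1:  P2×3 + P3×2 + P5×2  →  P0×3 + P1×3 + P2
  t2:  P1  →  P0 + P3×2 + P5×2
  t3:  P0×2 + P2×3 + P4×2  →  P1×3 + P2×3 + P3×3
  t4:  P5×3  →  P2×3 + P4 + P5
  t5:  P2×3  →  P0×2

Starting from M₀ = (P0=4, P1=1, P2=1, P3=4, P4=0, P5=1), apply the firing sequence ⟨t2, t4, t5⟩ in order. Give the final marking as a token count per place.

(P0=7, P1=0, P2=1, P3=6, P4=1, P5=1)

step 1: fire t2:  (P0=4, P1=1, P2=1, P3=4, P4=0, P5=1) → (P0=5, P1=0, P2=1, P3=6, P4=0, P5=3)
step 2: fire t4:  (P0=5, P1=0, P2=1, P3=6, P4=0, P5=3) → (P0=5, P1=0, P2=4, P3=6, P4=1, P5=1)
step 3: fire t5:  (P0=5, P1=0, P2=4, P3=6, P4=1, P5=1) → (P0=7, P1=0, P2=1, P3=6, P4=1, P5=1)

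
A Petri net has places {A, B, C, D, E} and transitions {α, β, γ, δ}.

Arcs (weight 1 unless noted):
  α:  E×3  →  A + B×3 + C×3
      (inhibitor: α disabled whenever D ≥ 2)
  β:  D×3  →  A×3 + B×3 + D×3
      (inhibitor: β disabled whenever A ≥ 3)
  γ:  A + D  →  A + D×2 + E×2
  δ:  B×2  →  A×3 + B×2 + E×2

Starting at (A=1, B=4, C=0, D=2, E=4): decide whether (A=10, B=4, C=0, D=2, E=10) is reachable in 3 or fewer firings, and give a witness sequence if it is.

YES — reachable via ⟨δ, δ, δ⟩ (3 firings)

step 1: fire δ:  (A=1, B=4, C=0, D=2, E=4) → (A=4, B=4, C=0, D=2, E=6)
step 2: fire δ:  (A=4, B=4, C=0, D=2, E=6) → (A=7, B=4, C=0, D=2, E=8)
step 3: fire δ:  (A=7, B=4, C=0, D=2, E=8) → (A=10, B=4, C=0, D=2, E=10)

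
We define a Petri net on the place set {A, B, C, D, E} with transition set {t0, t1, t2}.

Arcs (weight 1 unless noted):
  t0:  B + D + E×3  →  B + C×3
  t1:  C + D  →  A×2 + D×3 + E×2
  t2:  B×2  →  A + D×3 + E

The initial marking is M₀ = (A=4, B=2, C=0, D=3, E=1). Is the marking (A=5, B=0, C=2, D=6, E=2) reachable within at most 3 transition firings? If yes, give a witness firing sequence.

NO — not reachable within 3 firings

depth 0: 1 marking
depth 1: 2 markings reached so far
depth 2: 2 markings reached so far
(frontier empty at depth 2; search complete)
target is not among the 2 markings reachable within 3 steps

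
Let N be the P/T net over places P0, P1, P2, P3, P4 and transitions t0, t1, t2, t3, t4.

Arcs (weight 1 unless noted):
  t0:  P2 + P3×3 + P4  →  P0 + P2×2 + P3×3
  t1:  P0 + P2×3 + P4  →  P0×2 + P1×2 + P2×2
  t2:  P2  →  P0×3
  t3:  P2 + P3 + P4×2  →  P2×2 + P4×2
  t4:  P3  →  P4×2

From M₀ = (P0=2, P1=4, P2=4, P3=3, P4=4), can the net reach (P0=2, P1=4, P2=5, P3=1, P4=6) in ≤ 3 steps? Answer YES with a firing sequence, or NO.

step 1: fire t3:  (P0=2, P1=4, P2=4, P3=3, P4=4) → (P0=2, P1=4, P2=5, P3=2, P4=4)
step 2: fire t4:  (P0=2, P1=4, P2=5, P3=2, P4=4) → (P0=2, P1=4, P2=5, P3=1, P4=6)

YES — reachable via ⟨t3, t4⟩ (2 firings)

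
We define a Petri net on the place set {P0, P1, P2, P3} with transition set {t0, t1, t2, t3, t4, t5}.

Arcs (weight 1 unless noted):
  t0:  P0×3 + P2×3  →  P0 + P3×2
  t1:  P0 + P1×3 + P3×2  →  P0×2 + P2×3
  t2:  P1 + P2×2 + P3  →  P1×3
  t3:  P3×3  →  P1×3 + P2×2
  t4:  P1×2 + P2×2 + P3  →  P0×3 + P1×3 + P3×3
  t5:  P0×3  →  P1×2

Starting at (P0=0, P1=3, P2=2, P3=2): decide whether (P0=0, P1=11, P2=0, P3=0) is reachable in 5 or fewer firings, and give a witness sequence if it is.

YES — reachable via ⟨t4, t3, t2, t5⟩ (4 firings)

step 1: fire t4:  (P0=0, P1=3, P2=2, P3=2) → (P0=3, P1=4, P2=0, P3=4)
step 2: fire t3:  (P0=3, P1=4, P2=0, P3=4) → (P0=3, P1=7, P2=2, P3=1)
step 3: fire t2:  (P0=3, P1=7, P2=2, P3=1) → (P0=3, P1=9, P2=0, P3=0)
step 4: fire t5:  (P0=3, P1=9, P2=0, P3=0) → (P0=0, P1=11, P2=0, P3=0)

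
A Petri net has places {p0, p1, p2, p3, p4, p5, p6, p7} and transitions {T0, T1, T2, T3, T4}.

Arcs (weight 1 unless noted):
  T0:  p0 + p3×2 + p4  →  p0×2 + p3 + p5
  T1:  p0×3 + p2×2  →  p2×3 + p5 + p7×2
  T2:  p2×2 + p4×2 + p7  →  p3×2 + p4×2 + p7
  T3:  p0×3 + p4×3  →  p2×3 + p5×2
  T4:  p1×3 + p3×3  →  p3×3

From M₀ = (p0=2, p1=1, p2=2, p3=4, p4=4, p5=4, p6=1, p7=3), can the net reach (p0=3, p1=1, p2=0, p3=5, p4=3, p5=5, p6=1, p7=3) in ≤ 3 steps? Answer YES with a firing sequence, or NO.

YES — reachable via ⟨T0, T2⟩ (2 firings)

step 1: fire T0:  (p0=2, p1=1, p2=2, p3=4, p4=4, p5=4, p6=1, p7=3) → (p0=3, p1=1, p2=2, p3=3, p4=3, p5=5, p6=1, p7=3)
step 2: fire T2:  (p0=3, p1=1, p2=2, p3=3, p4=3, p5=5, p6=1, p7=3) → (p0=3, p1=1, p2=0, p3=5, p4=3, p5=5, p6=1, p7=3)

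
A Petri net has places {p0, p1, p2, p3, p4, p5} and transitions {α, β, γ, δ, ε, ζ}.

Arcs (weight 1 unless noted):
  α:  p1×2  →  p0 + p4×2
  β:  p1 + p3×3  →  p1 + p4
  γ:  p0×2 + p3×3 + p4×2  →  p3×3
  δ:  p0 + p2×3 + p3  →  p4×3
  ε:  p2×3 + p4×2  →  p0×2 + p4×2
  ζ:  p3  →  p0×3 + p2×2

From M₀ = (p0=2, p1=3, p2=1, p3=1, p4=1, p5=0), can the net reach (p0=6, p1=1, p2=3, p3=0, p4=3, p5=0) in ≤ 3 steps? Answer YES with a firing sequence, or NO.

YES — reachable via ⟨α, ζ⟩ (2 firings)

step 1: fire α:  (p0=2, p1=3, p2=1, p3=1, p4=1, p5=0) → (p0=3, p1=1, p2=1, p3=1, p4=3, p5=0)
step 2: fire ζ:  (p0=3, p1=1, p2=1, p3=1, p4=3, p5=0) → (p0=6, p1=1, p2=3, p3=0, p4=3, p5=0)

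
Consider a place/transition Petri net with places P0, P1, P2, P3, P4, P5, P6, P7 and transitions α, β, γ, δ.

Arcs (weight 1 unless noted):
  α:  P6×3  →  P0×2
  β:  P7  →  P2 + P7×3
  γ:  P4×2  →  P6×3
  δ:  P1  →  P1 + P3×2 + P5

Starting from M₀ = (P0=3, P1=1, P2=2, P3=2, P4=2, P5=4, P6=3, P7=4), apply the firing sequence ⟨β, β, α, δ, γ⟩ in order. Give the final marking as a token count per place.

(P0=5, P1=1, P2=4, P3=4, P4=0, P5=5, P6=3, P7=8)

step 1: fire β:  (P0=3, P1=1, P2=2, P3=2, P4=2, P5=4, P6=3, P7=4) → (P0=3, P1=1, P2=3, P3=2, P4=2, P5=4, P6=3, P7=6)
step 2: fire β:  (P0=3, P1=1, P2=3, P3=2, P4=2, P5=4, P6=3, P7=6) → (P0=3, P1=1, P2=4, P3=2, P4=2, P5=4, P6=3, P7=8)
step 3: fire α:  (P0=3, P1=1, P2=4, P3=2, P4=2, P5=4, P6=3, P7=8) → (P0=5, P1=1, P2=4, P3=2, P4=2, P5=4, P6=0, P7=8)
step 4: fire δ:  (P0=5, P1=1, P2=4, P3=2, P4=2, P5=4, P6=0, P7=8) → (P0=5, P1=1, P2=4, P3=4, P4=2, P5=5, P6=0, P7=8)
step 5: fire γ:  (P0=5, P1=1, P2=4, P3=4, P4=2, P5=5, P6=0, P7=8) → (P0=5, P1=1, P2=4, P3=4, P4=0, P5=5, P6=3, P7=8)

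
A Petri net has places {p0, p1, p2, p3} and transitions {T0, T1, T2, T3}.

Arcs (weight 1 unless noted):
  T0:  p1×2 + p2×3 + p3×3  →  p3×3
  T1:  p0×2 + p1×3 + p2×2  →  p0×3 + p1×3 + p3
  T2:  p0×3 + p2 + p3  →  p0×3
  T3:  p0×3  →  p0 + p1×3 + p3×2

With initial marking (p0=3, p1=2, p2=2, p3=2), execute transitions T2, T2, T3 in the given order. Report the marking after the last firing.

step 1: fire T2:  (p0=3, p1=2, p2=2, p3=2) → (p0=3, p1=2, p2=1, p3=1)
step 2: fire T2:  (p0=3, p1=2, p2=1, p3=1) → (p0=3, p1=2, p2=0, p3=0)
step 3: fire T3:  (p0=3, p1=2, p2=0, p3=0) → (p0=1, p1=5, p2=0, p3=2)

(p0=1, p1=5, p2=0, p3=2)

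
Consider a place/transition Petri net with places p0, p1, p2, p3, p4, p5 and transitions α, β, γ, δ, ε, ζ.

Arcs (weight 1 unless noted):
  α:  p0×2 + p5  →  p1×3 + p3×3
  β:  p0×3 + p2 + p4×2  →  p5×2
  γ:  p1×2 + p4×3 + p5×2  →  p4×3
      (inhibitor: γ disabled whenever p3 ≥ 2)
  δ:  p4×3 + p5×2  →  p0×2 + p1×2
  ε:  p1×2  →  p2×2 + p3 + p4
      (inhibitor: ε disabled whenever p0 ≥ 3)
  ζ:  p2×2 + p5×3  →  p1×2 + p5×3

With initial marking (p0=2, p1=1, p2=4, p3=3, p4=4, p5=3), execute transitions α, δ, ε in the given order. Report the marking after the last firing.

(p0=2, p1=4, p2=6, p3=7, p4=2, p5=0)

step 1: fire α:  (p0=2, p1=1, p2=4, p3=3, p4=4, p5=3) → (p0=0, p1=4, p2=4, p3=6, p4=4, p5=2)
step 2: fire δ:  (p0=0, p1=4, p2=4, p3=6, p4=4, p5=2) → (p0=2, p1=6, p2=4, p3=6, p4=1, p5=0)
step 3: fire ε:  (p0=2, p1=6, p2=4, p3=6, p4=1, p5=0) → (p0=2, p1=4, p2=6, p3=7, p4=2, p5=0)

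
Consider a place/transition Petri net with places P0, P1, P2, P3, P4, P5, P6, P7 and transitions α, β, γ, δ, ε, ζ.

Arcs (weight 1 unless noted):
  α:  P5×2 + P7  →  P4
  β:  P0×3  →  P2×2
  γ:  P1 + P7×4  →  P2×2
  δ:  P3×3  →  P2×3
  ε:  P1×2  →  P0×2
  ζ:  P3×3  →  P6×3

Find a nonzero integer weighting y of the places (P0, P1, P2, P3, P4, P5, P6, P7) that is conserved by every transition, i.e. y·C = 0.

Incidence matrix C (rows=places, cols=transitions):
        α    β    γ    δ    ε    ζ
   P0   0   -3    0    0    2    0
   P1   0    0   -1    0   -2    0
   P2   0    2    2    3    0    0
   P3   0    0    0   -3    0   -3
   P4   1    0    0    0    0    0
   P5  -2    0    0    0    0    0
   P6   0    0    0    0    0    3
   P7  -1    0   -4    0    0    0

Candidate y = [0, 0, 0, 0, 2, 1, 0, 0]; check y·C column-wise:
  col α: 2·1 + 1·-2 + 0·-1 = 0
  col β: 0·-3 + 0·2 + 2·0 + 1·0 = 0
  col γ: 0·-1 + 0·2 + 2·0 + 1·0 + 0·-4 = 0
  col δ: 0·3 + 0·-3 + 2·0 + 1·0 = 0
  col ε: 0·2 + 0·-2 + 2·0 + 1·0 = 0
  col ζ: 0·-3 + 2·0 + 1·0 + 0·3 = 0

y = (P0:0, P1:0, P2:0, P3:0, P4:2, P5:1, P6:0, P7:0)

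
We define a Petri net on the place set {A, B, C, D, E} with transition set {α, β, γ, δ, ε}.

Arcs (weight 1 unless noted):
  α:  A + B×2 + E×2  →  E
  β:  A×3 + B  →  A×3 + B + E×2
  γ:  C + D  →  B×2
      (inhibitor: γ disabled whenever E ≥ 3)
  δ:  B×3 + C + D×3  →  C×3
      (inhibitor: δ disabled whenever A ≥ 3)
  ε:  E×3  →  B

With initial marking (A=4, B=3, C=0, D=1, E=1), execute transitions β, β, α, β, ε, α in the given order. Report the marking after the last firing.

step 1: fire β:  (A=4, B=3, C=0, D=1, E=1) → (A=4, B=3, C=0, D=1, E=3)
step 2: fire β:  (A=4, B=3, C=0, D=1, E=3) → (A=4, B=3, C=0, D=1, E=5)
step 3: fire α:  (A=4, B=3, C=0, D=1, E=5) → (A=3, B=1, C=0, D=1, E=4)
step 4: fire β:  (A=3, B=1, C=0, D=1, E=4) → (A=3, B=1, C=0, D=1, E=6)
step 5: fire ε:  (A=3, B=1, C=0, D=1, E=6) → (A=3, B=2, C=0, D=1, E=3)
step 6: fire α:  (A=3, B=2, C=0, D=1, E=3) → (A=2, B=0, C=0, D=1, E=2)

(A=2, B=0, C=0, D=1, E=2)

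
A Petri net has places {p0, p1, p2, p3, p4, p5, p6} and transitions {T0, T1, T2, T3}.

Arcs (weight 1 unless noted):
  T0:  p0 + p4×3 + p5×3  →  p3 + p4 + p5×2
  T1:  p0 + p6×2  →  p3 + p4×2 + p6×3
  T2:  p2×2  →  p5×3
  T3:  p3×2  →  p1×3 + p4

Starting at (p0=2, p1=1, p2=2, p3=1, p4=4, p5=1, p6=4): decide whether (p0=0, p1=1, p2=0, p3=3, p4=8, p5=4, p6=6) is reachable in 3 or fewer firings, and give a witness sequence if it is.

step 1: fire T1:  (p0=2, p1=1, p2=2, p3=1, p4=4, p5=1, p6=4) → (p0=1, p1=1, p2=2, p3=2, p4=6, p5=1, p6=5)
step 2: fire T1:  (p0=1, p1=1, p2=2, p3=2, p4=6, p5=1, p6=5) → (p0=0, p1=1, p2=2, p3=3, p4=8, p5=1, p6=6)
step 3: fire T2:  (p0=0, p1=1, p2=2, p3=3, p4=8, p5=1, p6=6) → (p0=0, p1=1, p2=0, p3=3, p4=8, p5=4, p6=6)

YES — reachable via ⟨T1, T1, T2⟩ (3 firings)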